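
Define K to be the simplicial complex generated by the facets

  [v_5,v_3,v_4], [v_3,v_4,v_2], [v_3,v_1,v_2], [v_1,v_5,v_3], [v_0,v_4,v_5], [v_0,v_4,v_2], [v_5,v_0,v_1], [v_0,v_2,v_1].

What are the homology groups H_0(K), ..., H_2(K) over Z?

H_0 = Z,  H_1 = 0,  H_2 = Z.

We work with the vertex ordering v_0 < v_1 < v_2 < v_3 < v_4 < v_5. The simplices of K, each written with vertices in increasing order, are:

  0-simplices (6): [v_0], [v_1], [v_2], [v_3], [v_4], [v_5]
  1-simplices (12): [v_0,v_1], [v_0,v_2], [v_0,v_4], [v_0,v_5], [v_1,v_2], [v_1,v_3], [v_1,v_5], [v_2,v_3], [v_2,v_4], [v_3,v_4], [v_3,v_5], [v_4,v_5]
  2-simplices (8): [v_0,v_1,v_2], [v_0,v_1,v_5], [v_0,v_2,v_4], [v_0,v_4,v_5], [v_1,v_2,v_3], [v_1,v_3,v_5], [v_2,v_3,v_4], [v_3,v_4,v_5]

Hence C_0 ≅ Z^6, C_1 ≅ Z^12, C_2 ≅ Z^8.

The boundary map ∂_1: C_1 → C_0 sends each edge [p,q] (with p < q) to q − p. For instance
  ∂[v_4,v_5] = [v_5] − [v_4].
The resulting 6×12 matrix has rank 5, and its Smith normal form has invariant factors (1,1,1,1,1).

∂_2: C_2 → C_1 maps a triangle to the signed sum of its edges. For instance
  ∂[v_1,v_3,v_5] = [v_3,v_5] − [v_1,v_5] + [v_1,v_3],
  ∂[v_0,v_2,v_4] = [v_2,v_4] − [v_0,v_4] + [v_0,v_2].
The resulting 12×8 matrix has rank 7, and its Smith normal form has invariant factors (1,1,1,1,1,1,1).

Reading off H_k = ker ∂_k / im ∂_{k+1}:

  H_0: rank C_0 − rank ∂_1 = 6 − 5 = 1, and the invariant factors of ∂_1 are all 1, so H_0 = Z.
  H_1: rank ker ∂_1 − rank ∂_2 = (12 − 5) − 7 = 0, and the invariant factors of ∂_2 are all 1, so H_1 = 0.
  H_2: rank ker ∂_2 − rank ∂_3 = (8 − 7) − 0 = 1, and there is no ∂_3, so H_2 = Z.

As a check, the Euler characteristic is 6 − 12 + 8 = 2, which agrees with 1 − 0 + 1 = 2.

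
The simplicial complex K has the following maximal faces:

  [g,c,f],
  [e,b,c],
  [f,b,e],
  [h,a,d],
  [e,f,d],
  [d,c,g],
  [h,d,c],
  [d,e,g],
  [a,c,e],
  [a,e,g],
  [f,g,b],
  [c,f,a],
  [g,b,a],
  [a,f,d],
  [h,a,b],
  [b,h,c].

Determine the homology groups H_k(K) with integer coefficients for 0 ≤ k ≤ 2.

Fix the vertex order a < b < c < d < e < f < g < h and write every simplex with vertices in increasing order. Then dim K = 2 and the simplices of K are:

  0-simplices (8): a, b, c, d, e, f, g, h
  1-simplices (24): ab, ac, ad, ae, af, ag, ah, bc, be, bf, bg, bh, cd, ce, cf, cg, ch, de, df, dg, dh, ef, eg, fg
  2-simplices (16): abg, abh, ace, acf, adf, adh, aeg, bce, bch, bef, bfg, cdg, cdh, cfg, def, deg

giving chain groups C_0 ≅ Z^8, C_1 ≅ Z^24, C_2 ≅ Z^16.

The boundary map ∂_1: C_1 → C_0 is given by ∂[p,q] = [q] − [p].
The resulting 8×24 matrix has rank 7, and its Smith normal form has invariant factors (1,1,1,1,1,1,1).

∂_2: C_2 → C_1 maps a triangle to the signed sum of its edges. For instance
  ∂adf = df − af + ad,
  ∂cfg = fg − cg + cf.
This gives a 24×16 integer matrix of rank 15; reducing to Smith normal form yields diagonal entries (1,1,1,1,1,1,1,1,1,1,1,1,1,1,1).

From H_k ≅ ker(∂_k) / im(∂_{k+1}) we obtain:

  H_0: rank C_0 − rank ∂_1 = 8 − 7 = 1, and the invariant factors of ∂_1 are all 1, so H_0 ≅ Z.
  H_1: rank ker ∂_1 − rank ∂_2 = (24 − 7) − 15 = 2, and the invariant factors of ∂_2 are all 1, so H_1 ≅ Z^2.
  H_2: rank ker ∂_2 − rank ∂_3 = (16 − 15) − 0 = 1, and there is no ∂_3, so H_2 ≅ Z.

As a check, the Euler characteristic is 8 − 24 + 16 = 0, which agrees with 1 − 2 + 1 = 0.

H_0 = Z,  H_1 = Z^2,  H_2 = Z.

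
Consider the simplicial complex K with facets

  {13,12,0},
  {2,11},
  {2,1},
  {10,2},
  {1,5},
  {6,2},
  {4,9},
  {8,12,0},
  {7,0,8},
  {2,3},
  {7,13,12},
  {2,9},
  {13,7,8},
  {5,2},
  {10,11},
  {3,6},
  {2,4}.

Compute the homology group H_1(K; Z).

H_1 = Z^5.

We work with the vertex ordering 0 < 1 < 2 < 3 < 4 < 5 < 6 < 7 < 8 < 9 < 10 < 11 < 12 < 13. The simplices of K, each written with vertices in increasing order, are:

  0-simplices (14): [0], [1], [2], [3], [4], [5], [6], [7], [8], [9], [10], [11], [12], [13]
  1-simplices (22): (22 of them)
  2-simplices (5): [0,7,8], [0,8,12], [0,12,13], [7,8,13], [7,12,13]

so the chain groups are C_0 ≅ Z^14, C_1 ≅ Z^22, C_2 ≅ Z^5.

The boundary map ∂_1: C_1 → C_0 is given by ∂[p,q] = [q] − [p].
The 14×22 boundary matrix has rank 12 and Smith normal form diag(1,1,1,1,1,1,1,1,1,1,1,1).

Boundary ∂_2: C_2 → C_1 maps a triangle to the signed sum of its edges. For instance
  ∂[0,8,12] = [8,12] − [0,12] + [0,8],
  ∂[7,12,13] = [12,13] − [7,13] + [7,12].
This gives a 22×5 integer matrix of rank 5; reducing to Smith normal form yields diagonal entries (1,1,1,1,1).

Computing H_k = (kernel of ∂_k) / (image of ∂_{k+1}):

  H_1: rank ker ∂_1 − rank ∂_2 = (22 − 12) − 5 = 5, and the invariant factors of ∂_2 are all 1, so H_1 ≅ Z^5.

(K is a triangulation of the disjoint union of a wedge of 4 circles and the Möbius band.)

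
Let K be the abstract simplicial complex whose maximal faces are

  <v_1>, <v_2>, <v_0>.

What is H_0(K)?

H_0 ≅ Z^3.

K has 3 vertices.
rank ∂_0 = 0, rank ∂_1 = 0 ⇒ b_0 = 3 − 0 − 0 = 3. So H_0 ≅ Z^3.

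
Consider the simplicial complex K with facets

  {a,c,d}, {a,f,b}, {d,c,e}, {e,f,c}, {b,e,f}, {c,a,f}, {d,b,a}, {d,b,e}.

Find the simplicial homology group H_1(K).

We work with the vertex ordering a < b < c < d < e < f. The simplices of K, each written with vertices in increasing order, are:

  0-simplices (6): a, b, c, d, e, f
  1-simplices (12): ab, ac, ad, af, bd, be, bf, cd, ce, cf, de, ef
  2-simplices (8): abd, abf, acd, acf, bde, bef, cde, cef

giving chain groups C_0 ≅ Z^6, C_1 ≅ Z^12, C_2 ≅ Z^8.

The boundary map ∂_1: C_1 → C_0 is given by ∂[p,q] = [q] − [p].
The resulting 6×12 matrix has rank 5, and its Smith normal form has invariant factors (1,1,1,1,1).

The boundary map ∂_2: C_2 → C_1 maps a triangle to the signed sum of its edges. For instance
  ∂abd = bd − ad + ab,
  ∂bef = ef − bf + be.
The resulting 12×8 matrix has rank 7, and its Smith normal form has invariant factors (1,1,1,1,1,1,1).

Computing H_k = (kernel of ∂_k) / (image of ∂_{k+1}):

  H_1: rank ker ∂_1 − rank ∂_2 = (12 − 5) − 7 = 0, and the invariant factors of ∂_2 are all 1, so H_1 = 0.

H_1 = 0.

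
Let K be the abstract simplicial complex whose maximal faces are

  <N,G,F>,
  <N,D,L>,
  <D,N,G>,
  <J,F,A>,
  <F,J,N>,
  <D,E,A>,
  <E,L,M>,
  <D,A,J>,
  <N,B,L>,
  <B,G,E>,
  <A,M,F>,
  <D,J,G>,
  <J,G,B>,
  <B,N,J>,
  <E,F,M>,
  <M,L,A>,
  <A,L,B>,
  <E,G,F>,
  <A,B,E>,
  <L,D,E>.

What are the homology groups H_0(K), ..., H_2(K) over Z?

Order the vertices as A < B < D < E < F < G < J < L < M < N. Listing each simplex with vertices in this order, K has dimension 2 with simplices:

  0-simplices (10): A, B, D, E, F, G, J, L, M, N
  1-simplices (30): AB, AD, AE, AF, AJ, AL, AM, BE, BG, BJ, BL, BN, DE, DG, DJ, DL, DN, EF, EG, EL, EM, FG, FJ, FM, FN, GJ, GN, JN, LM, LN
  2-simplices (20): ABE, ABL, ADE, ADJ, AFJ, AFM, ALM, BEG, BGJ, BJN, BLN, DEL, DGJ, DGN, DLN, EFG, EFM, ELM, FGN, FJN

so the chain groups are C_0 ≅ Z^10, C_1 ≅ Z^30, C_2 ≅ Z^20.

Boundary ∂_1: C_1 → C_0 sends each edge [p,q] (with p < q) to q − p. For instance
  ∂AL = L − A.
The 10×30 boundary matrix has rank 9 and Smith normal form diag(1,1,1,1,1,1,1,1,1).

The boundary map ∂_2: C_2 → C_1 acts by ∂[p,q,r] = [q,r] − [p,r] + [p,q]. For instance
  ∂ABE = BE − AE + AB,
  ∂EFM = FM − EM + EF.
This gives a 30×20 integer matrix of rank 20; reducing to Smith normal form yields diagonal entries (1,1,1,1,1,1,1,1,1,1,1,1,1,1,1,1,1,1,1,2).

Reading off H_k = ker ∂_k / im ∂_{k+1}:

  H_0: rank C_0 − rank ∂_1 = 10 − 9 = 1, and the invariant factors of ∂_1 are all 1, so H_0 = Z.
  H_1: rank ker ∂_1 − rank ∂_2 = (30 − 9) − 20 = 1, and ∂_2 has invariant factor 2 > 1, so H_1 = Z ⊕ Z/2.
  H_2: rank ker ∂_2 − rank ∂_3 = (20 − 20) − 0 = 0, and there is no ∂_3, so H_2 = 0.

As a check, the Euler characteristic is 10 − 30 + 20 = 0, which agrees with 1 − 1 + 0 = 0.

H_0 ≅ Z,  H_1 ≅ Z ⊕ Z/2,  H_2 = 0.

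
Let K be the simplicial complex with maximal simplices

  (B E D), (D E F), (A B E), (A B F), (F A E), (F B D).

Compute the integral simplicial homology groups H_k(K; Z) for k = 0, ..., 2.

H_0 = Z,  H_1 = 0,  H_2 = Z.

Order the vertices as A < B < D < E < F. Listing each simplex with vertices in this order, K has dimension 2 with simplices:

  0-simplices (5): A, B, D, E, F
  1-simplices (9): AB, AE, AF, BD, BE, BF, DE, DF, EF
  2-simplices (6): ABE, ABF, AEF, BDE, BDF, DEF

giving chain groups C_0 ≅ Z^5, C_1 ≅ Z^9, C_2 ≅ Z^6.

∂_1: C_1 → C_0 is given by ∂[p,q] = [q] − [p].
This gives a 5×9 integer matrix of rank 4; reducing to Smith normal form yields diagonal entries (1,1,1,1).

The boundary map ∂_2: C_2 → C_1 maps a triangle to the signed sum of its edges. For instance
  ∂AEF = EF − AF + AE,
  ∂ABF = BF − AF + AB.
This gives a 9×6 integer matrix of rank 5; reducing to Smith normal form yields diagonal entries (1,1,1,1,1).

From H_k ≅ ker(∂_k) / im(∂_{k+1}) we obtain:

  H_0: rank C_0 − rank ∂_1 = 5 − 4 = 1, and the invariant factors of ∂_1 are all 1, so H_0 ≅ Z.
  H_1: rank ker ∂_1 − rank ∂_2 = (9 − 4) − 5 = 0, and the invariant factors of ∂_2 are all 1, so H_1 ≅ 0.
  H_2: rank ker ∂_2 − rank ∂_3 = (6 − 5) − 0 = 1, and there is no ∂_3, so H_2 ≅ Z.

(K is a triangulation of the 2-sphere S^2.)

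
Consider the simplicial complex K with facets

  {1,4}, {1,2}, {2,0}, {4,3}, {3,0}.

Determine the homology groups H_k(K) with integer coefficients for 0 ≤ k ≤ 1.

H_0 = Z,  H_1 = Z.

Order the vertices as 0 < 1 < 2 < 3 < 4. Listing each simplex with vertices in this order, K has dimension 1 with simplices:

  0-simplices (5): [0], [1], [2], [3], [4]
  1-simplices (5): [0,2], [0,3], [1,2], [1,4], [3,4]

Hence C_0 ≅ Z^5, C_1 ≅ Z^5.

Boundary ∂_1: C_1 → C_0 sends each edge [p,q] (with p < q) to q − p.
As a 5×5 matrix over Z this has rank 4, with invariant factors (1,1,1,1).

Computing H_k = (kernel of ∂_k) / (image of ∂_{k+1}):

  H_0: rank C_0 − rank ∂_1 = 5 − 4 = 1, and the invariant factors of ∂_1 are all 1, so H_0 ≅ Z.
  H_1: rank ker ∂_1 − rank ∂_2 = (5 − 4) − 0 = 1, and there is no ∂_2, so H_1 ≅ Z.

As a check, the Euler characteristic is 5 − 5 = 0, which agrees with 1 − 1 = 0.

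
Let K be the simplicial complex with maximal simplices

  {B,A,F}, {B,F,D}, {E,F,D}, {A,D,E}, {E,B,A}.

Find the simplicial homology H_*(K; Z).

H_0 = Z,  H_1 = Z,  H_2 = 0.

Order the vertices as A < B < D < E < F. Listing each simplex with vertices in this order, K has dimension 2 with simplices:

  0-simplices (5): A, B, D, E, F
  1-simplices (10): AB, AD, AE, AF, BD, BE, BF, DE, DF, EF
  2-simplices (5): ABE, ABF, ADE, BDF, DEF

so the chain groups are C_0 ≅ Z^5, C_1 ≅ Z^10, C_2 ≅ Z^5.

The boundary map ∂_1: C_1 → C_0 maps an edge to its endpoints' difference, ∂[p,q] = q − p. For instance
  ∂DF = F − D.
As a 5×10 matrix over Z this has rank 4, with invariant factors (1,1,1,1).

Boundary ∂_2: C_2 → C_1 acts by ∂[p,q,r] = [q,r] − [p,r] + [p,q]. For instance
  ∂ABF = BF − AF + AB,
  ∂ADE = DE − AE + AD.
The resulting 10×5 matrix has rank 5, and its Smith normal form has invariant factors (1,1,1,1,1).

Reading off H_k = ker ∂_k / im ∂_{k+1}:

  H_0: rank C_0 − rank ∂_1 = 5 − 4 = 1, and the invariant factors of ∂_1 are all 1, so H_0 = Z.
  H_1: rank ker ∂_1 − rank ∂_2 = (10 − 4) − 5 = 1, and the invariant factors of ∂_2 are all 1, so H_1 = Z.
  H_2: rank ker ∂_2 − rank ∂_3 = (5 − 5) − 0 = 0, and there is no ∂_3, so H_2 = 0.

As a check, the Euler characteristic is 5 − 10 + 5 = 0, which agrees with 1 − 1 + 0 = 0.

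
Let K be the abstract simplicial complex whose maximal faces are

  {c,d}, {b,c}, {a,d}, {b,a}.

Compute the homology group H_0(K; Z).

Fix the vertex order a < b < c < d and write every simplex with vertices in increasing order. Then dim K = 1 and the simplices of K are:

  0-simplices (4): a, b, c, d
  1-simplices (4): ab, ad, bc, cd

giving chain groups C_0 ≅ Z^4, C_1 ≅ Z^4.

∂_1: C_1 → C_0 sends each edge [p,q] (with p < q) to q − p. For instance
  ∂cd = d − c.
The 4×4 boundary matrix has rank 3 and Smith normal form diag(1,1,1).

From H_k ≅ ker(∂_k) / im(∂_{k+1}) we obtain:

  H_0: rank C_0 − rank ∂_1 = 4 − 3 = 1, and the invariant factors of ∂_1 are all 1, so H_0 = Z.

H_0 = Z.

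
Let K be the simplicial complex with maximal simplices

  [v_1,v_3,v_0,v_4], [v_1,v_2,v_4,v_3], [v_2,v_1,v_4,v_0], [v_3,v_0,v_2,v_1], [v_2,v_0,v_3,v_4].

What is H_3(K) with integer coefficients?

We work with the vertex ordering v_0 < v_1 < v_2 < v_3 < v_4. The simplices of K, each written with vertices in increasing order, are:

  0-simplices (5): [v_0], [v_1], [v_2], [v_3], [v_4]
  1-simplices (10): [v_0,v_1], [v_0,v_2], [v_0,v_3], [v_0,v_4], [v_1,v_2], [v_1,v_3], [v_1,v_4], [v_2,v_3], [v_2,v_4], [v_3,v_4]
  2-simplices (10): [v_0,v_1,v_2], [v_0,v_1,v_3], [v_0,v_1,v_4], [v_0,v_2,v_3], [v_0,v_2,v_4], [v_0,v_3,v_4], [v_1,v_2,v_3], [v_1,v_2,v_4], [v_1,v_3,v_4], [v_2,v_3,v_4]
  3-simplices (5): [v_0,v_1,v_2,v_3], [v_0,v_1,v_2,v_4], [v_0,v_1,v_3,v_4], [v_0,v_2,v_3,v_4], [v_1,v_2,v_3,v_4]

so the chain groups are C_0 ≅ Z^5, C_1 ≅ Z^10, C_2 ≅ Z^10, C_3 ≅ Z^5.

Boundary ∂_1: C_1 → C_0 maps an edge to its endpoints' difference, ∂[p,q] = q − p. For instance
  ∂[v_2,v_4] = [v_4] − [v_2].
The resulting 5×10 matrix has rank 4, and its Smith normal form has invariant factors (1,1,1,1).

The boundary map ∂_2: C_2 → C_1 sends each 2-simplex [p,q,r] to [q,r] − [p,r] + [p,q]. For instance
  ∂[v_0,v_1,v_4] = [v_1,v_4] − [v_0,v_4] + [v_0,v_1],
  ∂[v_0,v_2,v_4] = [v_2,v_4] − [v_0,v_4] + [v_0,v_2].
The resulting 10×10 matrix has rank 6, and its Smith normal form has invariant factors (1,1,1,1,1,1).

∂_3: C_3 → C_2 sends each 3-simplex σ to the alternating sum Σ_i (−1)^i (σ with its i-th vertex removed). For instance
  ∂[v_1,v_2,v_3,v_4] = [v_2,v_3,v_4] − [v_1,v_3,v_4] + [v_1,v_2,v_4] − [v_1,v_2,v_3],
  ∂[v_0,v_2,v_3,v_4] = [v_2,v_3,v_4] − [v_0,v_3,v_4] + [v_0,v_2,v_4] − [v_0,v_2,v_3].
The 10×5 boundary matrix has rank 4 and Smith normal form diag(1,1,1,1).

From H_k ≅ ker(∂_k) / im(∂_{k+1}) we obtain:

  H_3: rank ker ∂_3 − rank ∂_4 = (5 − 4) − 0 = 1, and there is no ∂_4, so H_3 ≅ Z.

(K is a triangulation of the 3-sphere S^3.)

H_3 ≅ Z.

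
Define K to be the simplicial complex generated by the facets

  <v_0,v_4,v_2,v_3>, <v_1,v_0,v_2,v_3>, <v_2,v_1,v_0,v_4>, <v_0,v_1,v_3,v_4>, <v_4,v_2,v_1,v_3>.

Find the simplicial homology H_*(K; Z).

Fix the vertex order v_0 < v_1 < v_2 < v_3 < v_4 and write every simplex with vertices in increasing order. Then dim K = 3 and the simplices of K are:

  0-simplices (5): [v_0], [v_1], [v_2], [v_3], [v_4]
  1-simplices (10): [v_0,v_1], [v_0,v_2], [v_0,v_3], [v_0,v_4], [v_1,v_2], [v_1,v_3], [v_1,v_4], [v_2,v_3], [v_2,v_4], [v_3,v_4]
  2-simplices (10): [v_0,v_1,v_2], [v_0,v_1,v_3], [v_0,v_1,v_4], [v_0,v_2,v_3], [v_0,v_2,v_4], [v_0,v_3,v_4], [v_1,v_2,v_3], [v_1,v_2,v_4], [v_1,v_3,v_4], [v_2,v_3,v_4]
  3-simplices (5): [v_0,v_1,v_2,v_3], [v_0,v_1,v_2,v_4], [v_0,v_1,v_3,v_4], [v_0,v_2,v_3,v_4], [v_1,v_2,v_3,v_4]

so the chain groups are C_0 ≅ Z^5, C_1 ≅ Z^10, C_2 ≅ Z^10, C_3 ≅ Z^5.

The boundary map ∂_1: C_1 → C_0 sends each edge [p,q] (with p < q) to q − p.
The 5×10 boundary matrix has rank 4 and Smith normal form diag(1,1,1,1).

The boundary map ∂_2: C_2 → C_1 maps a triangle to the signed sum of its edges. For instance
  ∂[v_0,v_2,v_4] = [v_2,v_4] − [v_0,v_4] + [v_0,v_2],
  ∂[v_0,v_1,v_4] = [v_1,v_4] − [v_0,v_4] + [v_0,v_1].
This gives a 10×10 integer matrix of rank 6; reducing to Smith normal form yields diagonal entries (1,1,1,1,1,1).

The boundary map ∂_3: C_3 → C_2 sends each 3-simplex σ to the alternating sum Σ_i (−1)^i (σ with its i-th vertex removed). For instance
  ∂[v_0,v_2,v_3,v_4] = [v_2,v_3,v_4] − [v_0,v_3,v_4] + [v_0,v_2,v_4] − [v_0,v_2,v_3],
  ∂[v_0,v_1,v_2,v_4] = [v_1,v_2,v_4] − [v_0,v_2,v_4] + [v_0,v_1,v_4] − [v_0,v_1,v_2].
The 10×5 boundary matrix has rank 4 and Smith normal form diag(1,1,1,1).

Computing H_k = (kernel of ∂_k) / (image of ∂_{k+1}):

  H_0: rank C_0 − rank ∂_1 = 5 − 4 = 1, and the invariant factors of ∂_1 are all 1, so H_0 = Z.
  H_1: rank ker ∂_1 − rank ∂_2 = (10 − 4) − 6 = 0, and the invariant factors of ∂_2 are all 1, so H_1 = 0.
  H_2: rank ker ∂_2 − rank ∂_3 = (10 − 6) − 4 = 0, and the invariant factors of ∂_3 are all 1, so H_2 = 0.
  H_3: rank ker ∂_3 − rank ∂_4 = (5 − 4) − 0 = 1, and there is no ∂_4, so H_3 = Z.

As a check, the Euler characteristic is 5 − 10 + 10 − 5 = 0, which agrees with 1 − 0 + 0 − 1 = 0.
(K is a triangulation of the 3-sphere S^3.)

H_0 = Z,  H_1 = 0,  H_2 = 0,  H_3 = Z.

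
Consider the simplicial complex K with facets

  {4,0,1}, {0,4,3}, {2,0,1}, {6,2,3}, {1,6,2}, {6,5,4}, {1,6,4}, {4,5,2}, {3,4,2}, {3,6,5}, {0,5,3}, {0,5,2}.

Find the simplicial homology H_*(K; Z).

Take the total order 0 < 1 < 2 < 3 < 4 < 5 < 6 on the vertex set. Then K (dimension 2) consists of the simplices:

  0-simplices (7): [0], [1], [2], [3], [4], [5], [6]
  1-simplices (18): [0,1], [0,2], [0,3], [0,4], [0,5], [1,2], [1,4], [1,6], [2,3], [2,4], [2,5], [2,6], [3,4], [3,5], [3,6], [4,5], [4,6], [5,6]
  2-simplices (12): [0,1,2], [0,1,4], [0,2,5], [0,3,4], [0,3,5], [1,2,6], [1,4,6], [2,3,4], [2,3,6], [2,4,5], [3,5,6], [4,5,6]

Hence C_0 ≅ Z^7, C_1 ≅ Z^18, C_2 ≅ Z^12.

Boundary ∂_1: C_1 → C_0 sends each edge [p,q] (with p < q) to q − p.
This gives a 7×18 integer matrix of rank 6; reducing to Smith normal form yields diagonal entries (1,1,1,1,1,1).

The boundary map ∂_2: C_2 → C_1 acts by ∂[p,q,r] = [q,r] − [p,r] + [p,q]. For instance
  ∂[2,3,6] = [3,6] − [2,6] + [2,3],
  ∂[0,3,5] = [3,5] − [0,5] + [0,3].
As a 18×12 matrix over Z this has rank 12, with invariant factors (1,1,1,1,1,1,1,1,1,1,1,2).

Computing H_k = (kernel of ∂_k) / (image of ∂_{k+1}):

  H_0: rank C_0 − rank ∂_1 = 7 − 6 = 1, and the invariant factors of ∂_1 are all 1, so H_0 ≅ Z.
  H_1: rank ker ∂_1 − rank ∂_2 = (18 − 6) − 12 = 0, and ∂_2 has invariant factor 2 > 1, so H_1 ≅ Z_2.
  H_2: rank ker ∂_2 − rank ∂_3 = (12 − 12) − 0 = 0, and there is no ∂_3, so H_2 ≅ 0.

As a check, the Euler characteristic is 7 − 18 + 12 = 1, which agrees with 1 − 0 + 0 = 1.

H_0 ≅ Z,  H_1 ≅ Z_2,  H_2 = 0.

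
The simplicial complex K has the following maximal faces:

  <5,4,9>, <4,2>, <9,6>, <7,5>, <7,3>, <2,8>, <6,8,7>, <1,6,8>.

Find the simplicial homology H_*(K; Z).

H_0 ≅ Z,  H_1 ≅ Z^2,  H_2 = 0.

Take the total order 1 < 2 < 3 < 4 < 5 < 6 < 7 < 8 < 9 on the vertex set. Then K (dimension 2) consists of the simplices:

  0-simplices (9): [1], [2], [3], [4], [5], [6], [7], [8], [9]
  1-simplices (13): [1,6], [1,8], [2,4], [2,8], [3,7], [4,5], [4,9], [5,7], [5,9], [6,7], [6,8], [6,9], [7,8]
  2-simplices (3): [1,6,8], [4,5,9], [6,7,8]

giving chain groups C_0 ≅ Z^9, C_1 ≅ Z^13, C_2 ≅ Z^3.

∂_1: C_1 → C_0 maps an edge to its endpoints' difference, ∂[p,q] = q − p.
The resulting 9×13 matrix has rank 8, and its Smith normal form has invariant factors (1,1,1,1,1,1,1,1).

∂_2: C_2 → C_1 acts by ∂[p,q,r] = [q,r] − [p,r] + [p,q]. For instance
  ∂[6,7,8] = [7,8] − [6,8] + [6,7],
  ∂[1,6,8] = [6,8] − [1,8] + [1,6].
As a 13×3 matrix over Z this has rank 3, with invariant factors (1,1,1).

Reading off H_k = ker ∂_k / im ∂_{k+1}:

  H_0: rank C_0 − rank ∂_1 = 9 − 8 = 1, and the invariant factors of ∂_1 are all 1, so H_0 = Z.
  H_1: rank ker ∂_1 − rank ∂_2 = (13 − 8) − 3 = 2, and the invariant factors of ∂_2 are all 1, so H_1 = Z^2.
  H_2: rank ker ∂_2 − rank ∂_3 = (3 − 3) − 0 = 0, and there is no ∂_3, so H_2 = 0.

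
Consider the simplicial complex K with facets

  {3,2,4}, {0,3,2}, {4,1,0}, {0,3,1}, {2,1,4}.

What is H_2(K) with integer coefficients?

H_2 ≅ 0.

Order the vertices as 0 < 1 < 2 < 3 < 4. Listing each simplex with vertices in this order, K has dimension 2 with simplices:

  0-simplices (5): [0], [1], [2], [3], [4]
  1-simplices (10): [0,1], [0,2], [0,3], [0,4], [1,2], [1,3], [1,4], [2,3], [2,4], [3,4]
  2-simplices (5): [0,1,3], [0,1,4], [0,2,3], [1,2,4], [2,3,4]

giving chain groups C_0 ≅ Z^5, C_1 ≅ Z^10, C_2 ≅ Z^5.

The boundary map ∂_1: C_1 → C_0 is given by ∂[p,q] = [q] − [p].
As a 5×10 matrix over Z this has rank 4, with invariant factors (1,1,1,1).

The boundary map ∂_2: C_2 → C_1 sends each 2-simplex [p,q,r] to [q,r] − [p,r] + [p,q]. For instance
  ∂[0,2,3] = [2,3] − [0,3] + [0,2],
  ∂[2,3,4] = [3,4] − [2,4] + [2,3].
As a 10×5 matrix over Z this has rank 5, with invariant factors (1,1,1,1,1).

From H_k ≅ ker(∂_k) / im(∂_{k+1}) we obtain:

  H_2: rank ker ∂_2 − rank ∂_3 = (5 − 5) − 0 = 0, and there is no ∂_3, so H_2 ≅ 0.

(K is a triangulation of the Möbius band.)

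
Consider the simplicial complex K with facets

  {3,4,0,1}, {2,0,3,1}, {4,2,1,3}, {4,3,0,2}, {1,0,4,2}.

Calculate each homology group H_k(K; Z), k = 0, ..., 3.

Fix the vertex order 0 < 1 < 2 < 3 < 4 and write every simplex with vertices in increasing order. Then dim K = 3 and the simplices of K are:

  0-simplices (5): [0], [1], [2], [3], [4]
  1-simplices (10): [0,1], [0,2], [0,3], [0,4], [1,2], [1,3], [1,4], [2,3], [2,4], [3,4]
  2-simplices (10): [0,1,2], [0,1,3], [0,1,4], [0,2,3], [0,2,4], [0,3,4], [1,2,3], [1,2,4], [1,3,4], [2,3,4]
  3-simplices (5): [0,1,2,3], [0,1,2,4], [0,1,3,4], [0,2,3,4], [1,2,3,4]

giving chain groups C_0 ≅ Z^5, C_1 ≅ Z^10, C_2 ≅ Z^10, C_3 ≅ Z^5.

The boundary map ∂_1: C_1 → C_0 maps an edge to its endpoints' difference, ∂[p,q] = q − p.
The 5×10 boundary matrix has rank 4 and Smith normal form diag(1,1,1,1).

Boundary ∂_2: C_2 → C_1 acts by ∂[p,q,r] = [q,r] − [p,r] + [p,q]. For instance
  ∂[1,3,4] = [3,4] − [1,4] + [1,3],
  ∂[0,1,2] = [1,2] − [0,2] + [0,1].
This gives a 10×10 integer matrix of rank 6; reducing to Smith normal form yields diagonal entries (1,1,1,1,1,1).

∂_3: C_3 → C_2 sends each 3-simplex σ to the alternating sum Σ_i (−1)^i (σ with its i-th vertex removed). For instance
  ∂[0,2,3,4] = [2,3,4] − [0,3,4] + [0,2,4] − [0,2,3],
  ∂[0,1,3,4] = [1,3,4] − [0,3,4] + [0,1,4] − [0,1,3].
As a 10×5 matrix over Z this has rank 4, with invariant factors (1,1,1,1).

Computing H_k = (kernel of ∂_k) / (image of ∂_{k+1}):

  H_0: rank C_0 − rank ∂_1 = 5 − 4 = 1, and the invariant factors of ∂_1 are all 1, so H_0 = Z.
  H_1: rank ker ∂_1 − rank ∂_2 = (10 − 4) − 6 = 0, and the invariant factors of ∂_2 are all 1, so H_1 = 0.
  H_2: rank ker ∂_2 − rank ∂_3 = (10 − 6) − 4 = 0, and the invariant factors of ∂_3 are all 1, so H_2 = 0.
  H_3: rank ker ∂_3 − rank ∂_4 = (5 − 4) − 0 = 1, and there is no ∂_4, so H_3 = Z.

(K is a triangulation of the 3-sphere S^3.)

H_0 ≅ Z,  H_1 = 0,  H_2 = 0,  H_3 ≅ Z.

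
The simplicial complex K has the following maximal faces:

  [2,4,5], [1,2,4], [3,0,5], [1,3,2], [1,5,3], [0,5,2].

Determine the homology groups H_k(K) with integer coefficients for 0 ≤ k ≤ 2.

Order the vertices as 0 < 1 < 2 < 3 < 4 < 5. Listing each simplex with vertices in this order, K has dimension 2 with simplices:

  0-simplices (6): [0], [1], [2], [3], [4], [5]
  1-simplices (12): [0,2], [0,3], [0,5], [1,2], [1,3], [1,4], [1,5], [2,3], [2,4], [2,5], [3,5], [4,5]
  2-simplices (6): [0,2,5], [0,3,5], [1,2,3], [1,2,4], [1,3,5], [2,4,5]

so the chain groups are C_0 ≅ Z^6, C_1 ≅ Z^12, C_2 ≅ Z^6.

The boundary map ∂_1: C_1 → C_0 sends each edge [p,q] (with p < q) to q − p.
The 6×12 boundary matrix has rank 5 and Smith normal form diag(1,1,1,1,1).

Boundary ∂_2: C_2 → C_1 maps a triangle to the signed sum of its edges. For instance
  ∂[1,2,4] = [2,4] − [1,4] + [1,2],
  ∂[1,2,3] = [2,3] − [1,3] + [1,2].
The resulting 12×6 matrix has rank 6, and its Smith normal form has invariant factors (1,1,1,1,1,1).

Computing H_k = (kernel of ∂_k) / (image of ∂_{k+1}):

  H_0: rank C_0 − rank ∂_1 = 6 − 5 = 1, and the invariant factors of ∂_1 are all 1, so H_0 = Z.
  H_1: rank ker ∂_1 − rank ∂_2 = (12 − 5) − 6 = 1, and the invariant factors of ∂_2 are all 1, so H_1 = Z.
  H_2: rank ker ∂_2 − rank ∂_3 = (6 − 6) − 0 = 0, and there is no ∂_3, so H_2 = 0.

(K is a triangulation of the cylinder S^1 x I.)

H_0 = Z,  H_1 = Z,  H_2 = 0.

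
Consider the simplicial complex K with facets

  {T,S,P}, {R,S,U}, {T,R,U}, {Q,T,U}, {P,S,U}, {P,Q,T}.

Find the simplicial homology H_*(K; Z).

We work with the vertex ordering P < Q < R < S < T < U. The simplices of K, each written with vertices in increasing order, are:

  0-simplices (6): P, Q, R, S, T, U
  1-simplices (12): PQ, PS, PT, PU, QT, QU, RS, RT, RU, ST, SU, TU
  2-simplices (6): PQT, PST, PSU, QTU, RSU, RTU

so the chain groups are C_0 ≅ Z^6, C_1 ≅ Z^12, C_2 ≅ Z^6.

The boundary map ∂_1: C_1 → C_0 sends each edge [p,q] (with p < q) to q − p.
The resulting 6×12 matrix has rank 5, and its Smith normal form has invariant factors (1,1,1,1,1).

Boundary ∂_2: C_2 → C_1 acts by ∂[p,q,r] = [q,r] − [p,r] + [p,q]. For instance
  ∂PQT = QT − PT + PQ,
  ∂RTU = TU − RU + RT.
The resulting 12×6 matrix has rank 6, and its Smith normal form has invariant factors (1,1,1,1,1,1).

Now H_k = ker ∂_k / im ∂_{k+1}, so:

  H_0: rank C_0 − rank ∂_1 = 6 − 5 = 1, and the invariant factors of ∂_1 are all 1, so H_0 = Z.
  H_1: rank ker ∂_1 − rank ∂_2 = (12 − 5) − 6 = 1, and the invariant factors of ∂_2 are all 1, so H_1 = Z.
  H_2: rank ker ∂_2 − rank ∂_3 = (6 − 6) − 0 = 0, and there is no ∂_3, so H_2 = 0.

H_0 ≅ Z,  H_1 ≅ Z,  H_2 = 0.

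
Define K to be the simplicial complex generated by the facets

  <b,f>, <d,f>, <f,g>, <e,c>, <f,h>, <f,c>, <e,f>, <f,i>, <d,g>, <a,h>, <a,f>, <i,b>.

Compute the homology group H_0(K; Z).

K has 9 vertices, 12 edges.
rank ∂_0 = 0, rank ∂_1 = 8 ⇒ b_0 = 9 − 0 − 8 = 1; all invariant factors of ∂_1 are 1 so no torsion. So H_0 = Z.

H_0 ≅ Z.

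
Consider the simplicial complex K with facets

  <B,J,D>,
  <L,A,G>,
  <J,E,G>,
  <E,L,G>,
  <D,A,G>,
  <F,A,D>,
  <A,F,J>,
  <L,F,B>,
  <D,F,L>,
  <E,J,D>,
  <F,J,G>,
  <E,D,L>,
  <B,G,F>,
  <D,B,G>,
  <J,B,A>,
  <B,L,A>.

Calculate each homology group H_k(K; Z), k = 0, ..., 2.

H_0 ≅ Z,  H_1 ≅ Z^2,  H_2 ≅ Z.

Fix the vertex order A < B < D < E < F < G < J < L and write every simplex with vertices in increasing order. Then dim K = 2 and the simplices of K are:

  0-simplices (8): A, B, D, E, F, G, J, L
  1-simplices (24): AB, AD, AF, AG, AJ, AL, BD, BF, BG, BJ, BL, DE, DF, DG, DJ, DL, EG, EJ, EL, FG, FJ, FL, GJ, GL
  2-simplices (16): ABJ, ABL, ADF, ADG, AFJ, AGL, BDG, BDJ, BFG, BFL, DEJ, DEL, DFL, EGJ, EGL, FGJ

so the chain groups are C_0 ≅ Z^8, C_1 ≅ Z^24, C_2 ≅ Z^16.

∂_1: C_1 → C_0 maps an edge to its endpoints' difference, ∂[p,q] = q − p. For instance
  ∂BG = G − B.
The resulting 8×24 matrix has rank 7, and its Smith normal form has invariant factors (1,1,1,1,1,1,1).

Boundary ∂_2: C_2 → C_1 maps a triangle to the signed sum of its edges. For instance
  ∂FGJ = GJ − FJ + FG,
  ∂BFG = FG − BG + BF.
This gives a 24×16 integer matrix of rank 15; reducing to Smith normal form yields diagonal entries (1,1,1,1,1,1,1,1,1,1,1,1,1,1,1).

Reading off H_k = ker ∂_k / im ∂_{k+1}:

  H_0: rank C_0 − rank ∂_1 = 8 − 7 = 1, and the invariant factors of ∂_1 are all 1, so H_0 ≅ Z.
  H_1: rank ker ∂_1 − rank ∂_2 = (24 − 7) − 15 = 2, and the invariant factors of ∂_2 are all 1, so H_1 ≅ Z^2.
  H_2: rank ker ∂_2 − rank ∂_3 = (16 − 15) − 0 = 1, and there is no ∂_3, so H_2 ≅ Z.

As a check, the Euler characteristic is 8 − 24 + 16 = 0, which agrees with 1 − 2 + 1 = 0.
(K is a triangulation of the torus T^2.)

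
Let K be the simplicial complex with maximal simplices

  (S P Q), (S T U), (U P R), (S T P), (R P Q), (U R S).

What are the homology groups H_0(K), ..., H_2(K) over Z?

H_0 = Z,  H_1 = Z,  H_2 = 0.

Fix the vertex order P < Q < R < S < T < U and write every simplex with vertices in increasing order. Then dim K = 2 and the simplices of K are:

  0-simplices (6): P, Q, R, S, T, U
  1-simplices (12): PQ, PR, PS, PT, PU, QR, QS, RS, RU, ST, SU, TU
  2-simplices (6): PQR, PQS, PRU, PST, RSU, STU

Hence C_0 ≅ Z^6, C_1 ≅ Z^12, C_2 ≅ Z^6.

∂_1: C_1 → C_0 is given by ∂[p,q] = [q] − [p].
The 6×12 boundary matrix has rank 5 and Smith normal form diag(1,1,1,1,1).

The boundary map ∂_2: C_2 → C_1 acts by ∂[p,q,r] = [q,r] − [p,r] + [p,q]. For instance
  ∂PQR = QR − PR + PQ,
  ∂RSU = SU − RU + RS.
As a 12×6 matrix over Z this has rank 6, with invariant factors (1,1,1,1,1,1).

Now H_k = ker ∂_k / im ∂_{k+1}, so:

  H_0: rank C_0 − rank ∂_1 = 6 − 5 = 1, and the invariant factors of ∂_1 are all 1, so H_0 = Z.
  H_1: rank ker ∂_1 − rank ∂_2 = (12 − 5) − 6 = 1, and the invariant factors of ∂_2 are all 1, so H_1 = Z.
  H_2: rank ker ∂_2 − rank ∂_3 = (6 − 6) − 0 = 0, and there is no ∂_3, so H_2 = 0.

As a check, the Euler characteristic is 6 − 12 + 6 = 0, which agrees with 1 − 1 + 0 = 0.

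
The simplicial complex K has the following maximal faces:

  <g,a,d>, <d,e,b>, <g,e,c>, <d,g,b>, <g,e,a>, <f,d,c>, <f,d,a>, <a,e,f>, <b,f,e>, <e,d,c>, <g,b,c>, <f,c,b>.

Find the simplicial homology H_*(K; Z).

H_0 ≅ Z,  H_1 ≅ Z/2,  H_2 = 0.

We work with the vertex ordering a < b < c < d < e < f < g. The simplices of K, each written with vertices in increasing order, are:

  0-simplices (7): a, b, c, d, e, f, g
  1-simplices (18): ad, ae, af, ag, bc, bd, be, bf, bg, cd, ce, cf, cg, de, df, dg, ef, eg
  2-simplices (12): adf, adg, aef, aeg, bcf, bcg, bde, bdg, bef, cde, cdf, ceg

Hence C_0 ≅ Z^7, C_1 ≅ Z^18, C_2 ≅ Z^12.

The boundary map ∂_1: C_1 → C_0 maps an edge to its endpoints' difference, ∂[p,q] = q − p. For instance
  ∂af = f − a.
The 7×18 boundary matrix has rank 6 and Smith normal form diag(1,1,1,1,1,1).

Boundary ∂_2: C_2 → C_1 sends each 2-simplex [p,q,r] to [q,r] − [p,r] + [p,q]. For instance
  ∂cde = de − ce + cd,
  ∂bef = ef − bf + be.
This gives a 18×12 integer matrix of rank 12; reducing to Smith normal form yields diagonal entries (1,1,1,1,1,1,1,1,1,1,1,2).

Now H_k = ker ∂_k / im ∂_{k+1}, so:

  H_0: rank C_0 − rank ∂_1 = 7 − 6 = 1, and the invariant factors of ∂_1 are all 1, so H_0 ≅ Z.
  H_1: rank ker ∂_1 − rank ∂_2 = (18 − 6) − 12 = 0, and ∂_2 has invariant factor 2 > 1, so H_1 ≅ Z/2.
  H_2: rank ker ∂_2 − rank ∂_3 = (12 − 12) − 0 = 0, and there is no ∂_3, so H_2 ≅ 0.

As a check, the Euler characteristic is 7 − 18 + 12 = 1, which agrees with 1 − 0 + 0 = 1.
(K is a triangulation of the real projective plane RP^2.)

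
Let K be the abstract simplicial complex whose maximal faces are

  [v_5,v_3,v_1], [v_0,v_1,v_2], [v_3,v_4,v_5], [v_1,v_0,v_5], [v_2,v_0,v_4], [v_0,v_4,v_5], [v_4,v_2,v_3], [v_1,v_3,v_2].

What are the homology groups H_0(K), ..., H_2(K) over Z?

H_0 ≅ Z,  H_1 = 0,  H_2 ≅ Z.

We work with the vertex ordering v_0 < v_1 < v_2 < v_3 < v_4 < v_5. The simplices of K, each written with vertices in increasing order, are:

  0-simplices (6): [v_0], [v_1], [v_2], [v_3], [v_4], [v_5]
  1-simplices (12): [v_0,v_1], [v_0,v_2], [v_0,v_4], [v_0,v_5], [v_1,v_2], [v_1,v_3], [v_1,v_5], [v_2,v_3], [v_2,v_4], [v_3,v_4], [v_3,v_5], [v_4,v_5]
  2-simplices (8): [v_0,v_1,v_2], [v_0,v_1,v_5], [v_0,v_2,v_4], [v_0,v_4,v_5], [v_1,v_2,v_3], [v_1,v_3,v_5], [v_2,v_3,v_4], [v_3,v_4,v_5]

giving chain groups C_0 ≅ Z^6, C_1 ≅ Z^12, C_2 ≅ Z^8.

Boundary ∂_1: C_1 → C_0 is given by ∂[p,q] = [q] − [p]. For instance
  ∂[v_4,v_5] = [v_5] − [v_4].
As a 6×12 matrix over Z this has rank 5, with invariant factors (1,1,1,1,1).

The boundary map ∂_2: C_2 → C_1 maps a triangle to the signed sum of its edges. For instance
  ∂[v_3,v_4,v_5] = [v_4,v_5] − [v_3,v_5] + [v_3,v_4],
  ∂[v_0,v_1,v_5] = [v_1,v_5] − [v_0,v_5] + [v_0,v_1].
The 12×8 boundary matrix has rank 7 and Smith normal form diag(1,1,1,1,1,1,1).

Reading off H_k = ker ∂_k / im ∂_{k+1}:

  H_0: rank C_0 − rank ∂_1 = 6 − 5 = 1, and the invariant factors of ∂_1 are all 1, so H_0 ≅ Z.
  H_1: rank ker ∂_1 − rank ∂_2 = (12 − 5) − 7 = 0, and the invariant factors of ∂_2 are all 1, so H_1 ≅ 0.
  H_2: rank ker ∂_2 − rank ∂_3 = (8 − 7) − 0 = 1, and there is no ∂_3, so H_2 ≅ Z.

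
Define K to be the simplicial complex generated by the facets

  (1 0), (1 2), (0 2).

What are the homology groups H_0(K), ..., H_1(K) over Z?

H_0 = Z,  H_1 = Z.

Order the vertices as 0 < 1 < 2. Listing each simplex with vertices in this order, K has dimension 1 with simplices:

  0-simplices (3): [0], [1], [2]
  1-simplices (3): [0,1], [0,2], [1,2]

so the chain groups are C_0 ≅ Z^3, C_1 ≅ Z^3.

The boundary map ∂_1: C_1 → C_0 sends each edge [p,q] (with p < q) to q − p.
The resulting 3×3 matrix has rank 2, and its Smith normal form has invariant factors (1,1).

From H_k ≅ ker(∂_k) / im(∂_{k+1}) we obtain:

  H_0: rank C_0 − rank ∂_1 = 3 − 2 = 1, and the invariant factors of ∂_1 are all 1, so H_0 ≅ Z.
  H_1: rank ker ∂_1 − rank ∂_2 = (3 − 2) − 0 = 1, and there is no ∂_2, so H_1 ≅ Z.

(K is a triangulation of the circle S^1.)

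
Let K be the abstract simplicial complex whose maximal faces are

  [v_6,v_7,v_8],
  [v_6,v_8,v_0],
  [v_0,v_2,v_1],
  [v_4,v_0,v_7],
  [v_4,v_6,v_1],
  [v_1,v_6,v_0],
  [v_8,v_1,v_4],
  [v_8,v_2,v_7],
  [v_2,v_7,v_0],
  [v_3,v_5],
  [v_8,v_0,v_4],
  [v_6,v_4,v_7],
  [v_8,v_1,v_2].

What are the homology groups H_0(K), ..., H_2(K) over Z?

H_0 = Z^2,  H_1 = Z/2,  H_2 = 0.

K has 9 vertices, 19 edges, 12 triangles.
rank ∂_0 = 0, rank ∂_1 = 7 ⇒ b_0 = 9 − 0 − 7 = 2; all invariant factors of ∂_1 are 1 so no torsion. So H_0 ≅ Z^2.
rank ∂_1 = 7, rank ∂_2 = 12 ⇒ b_1 = 19 − 7 − 12 = 0; ∂_2 has invariant factor(s) [2] giving torsion. So H_1 ≅ Z/2.
rank ∂_2 = 12, rank ∂_3 = 0 ⇒ b_2 = 12 − 12 − 0 = 0. So H_2 ≅ 0.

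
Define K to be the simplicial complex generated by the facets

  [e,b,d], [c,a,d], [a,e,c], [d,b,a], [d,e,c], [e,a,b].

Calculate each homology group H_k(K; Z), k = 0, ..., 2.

H_0 ≅ Z,  H_1 = 0,  H_2 ≅ Z.

Order the vertices as a < b < c < d < e. Listing each simplex with vertices in this order, K has dimension 2 with simplices:

  0-simplices (5): a, b, c, d, e
  1-simplices (9): ab, ac, ad, ae, bd, be, cd, ce, de
  2-simplices (6): abd, abe, acd, ace, bde, cde

giving chain groups C_0 ≅ Z^5, C_1 ≅ Z^9, C_2 ≅ Z^6.

The boundary map ∂_1: C_1 → C_0 sends each edge [p,q] (with p < q) to q − p. For instance
  ∂cd = d − c.
The 5×9 boundary matrix has rank 4 and Smith normal form diag(1,1,1,1).

Boundary ∂_2: C_2 → C_1 maps a triangle to the signed sum of its edges. For instance
  ∂ace = ce − ae + ac,
  ∂acd = cd − ad + ac.
As a 9×6 matrix over Z this has rank 5, with invariant factors (1,1,1,1,1).

Now H_k = ker ∂_k / im ∂_{k+1}, so:

  H_0: rank C_0 − rank ∂_1 = 5 − 4 = 1, and the invariant factors of ∂_1 are all 1, so H_0 ≅ Z.
  H_1: rank ker ∂_1 − rank ∂_2 = (9 − 4) − 5 = 0, and the invariant factors of ∂_2 are all 1, so H_1 ≅ 0.
  H_2: rank ker ∂_2 − rank ∂_3 = (6 − 5) − 0 = 1, and there is no ∂_3, so H_2 ≅ Z.

(K is a triangulation of the 2-sphere S^2.)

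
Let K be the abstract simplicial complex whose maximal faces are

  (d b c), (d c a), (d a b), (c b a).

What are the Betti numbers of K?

K has 4 vertices, 6 edges, 4 triangles.
rank ∂_0 = 0, rank ∂_1 = 3 ⇒ b_0 = 4 − 0 − 3 = 1; all invariant factors of ∂_1 are 1 so no torsion. So H_0 = Z.
rank ∂_1 = 3, rank ∂_2 = 3 ⇒ b_1 = 6 − 3 − 3 = 0; all invariant factors of ∂_2 are 1 so no torsion. So H_1 = 0.
rank ∂_2 = 3, rank ∂_3 = 0 ⇒ b_2 = 4 − 3 − 0 = 1. So H_2 = Z.

b_0 = 1, b_1 = 0, b_2 = 1.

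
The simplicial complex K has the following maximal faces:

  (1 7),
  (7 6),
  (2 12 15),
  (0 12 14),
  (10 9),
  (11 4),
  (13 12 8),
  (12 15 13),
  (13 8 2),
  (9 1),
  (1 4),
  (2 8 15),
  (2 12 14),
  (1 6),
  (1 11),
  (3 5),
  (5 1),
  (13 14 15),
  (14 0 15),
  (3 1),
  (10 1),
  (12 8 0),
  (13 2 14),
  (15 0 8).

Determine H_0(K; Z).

H_0 = Z^2.

Take the total order 0 < 1 < 2 < 3 < 4 < 5 < 6 < 7 < 8 < 9 < 10 < 11 < 12 < 13 < 14 < 15 on the vertex set. Then K (dimension 2) consists of the simplices:

  0-simplices (16): [0], [1], [2], [3], [4], [5], [6], [7], [8], [9], [10], [11], [12], [13], [14], [15]
  1-simplices (30): (30 of them)
  2-simplices (12): [0,8,12], [0,8,15], [0,12,14], [0,14,15], [2,8,13], [2,8,15], [2,12,14], [2,12,15], [2,13,14], [8,12,13], [12,13,15], [13,14,15]

Hence C_0 ≅ Z^16, C_1 ≅ Z^30, C_2 ≅ Z^12.

The boundary map ∂_1: C_1 → C_0 is given by ∂[p,q] = [q] − [p]. For instance
  ∂[9,10] = [10] − [9].
The resulting 16×30 matrix has rank 14, and its Smith normal form has invariant factors (1,1,1,1,1,1,1,1,1,1,1,1,1,1).

Boundary ∂_2: C_2 → C_1 acts by ∂[p,q,r] = [q,r] − [p,r] + [p,q]. For instance
  ∂[8,12,13] = [12,13] − [8,13] + [8,12],
  ∂[2,8,13] = [8,13] − [2,13] + [2,8].
The 30×12 boundary matrix has rank 12 and Smith normal form diag(1,1,1,1,1,1,1,1,1,1,1,2).

Computing H_k = (kernel of ∂_k) / (image of ∂_{k+1}):

  H_0: rank C_0 − rank ∂_1 = 16 − 14 = 2, and the invariant factors of ∂_1 are all 1, so H_0 = Z^2.

(K is a triangulation of the disjoint union of the real projective plane RP^2 and a wedge of 4 circles.)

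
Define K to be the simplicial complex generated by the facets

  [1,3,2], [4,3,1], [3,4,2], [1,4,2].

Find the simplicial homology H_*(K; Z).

H_0 ≅ Z,  H_1 = 0,  H_2 ≅ Z.

Take the total order 1 < 2 < 3 < 4 on the vertex set. Then K (dimension 2) consists of the simplices:

  0-simplices (4): [1], [2], [3], [4]
  1-simplices (6): [1,2], [1,3], [1,4], [2,3], [2,4], [3,4]
  2-simplices (4): [1,2,3], [1,2,4], [1,3,4], [2,3,4]

giving chain groups C_0 ≅ Z^4, C_1 ≅ Z^6, C_2 ≅ Z^4.

∂_1: C_1 → C_0 sends each edge [p,q] (with p < q) to q − p. For instance
  ∂[1,3] = [3] − [1].
The resulting 4×6 matrix has rank 3, and its Smith normal form has invariant factors (1,1,1).

The boundary map ∂_2: C_2 → C_1 acts by ∂[p,q,r] = [q,r] − [p,r] + [p,q]. For instance
  ∂[1,2,4] = [2,4] − [1,4] + [1,2],
  ∂[1,2,3] = [2,3] − [1,3] + [1,2].
The 6×4 boundary matrix has rank 3 and Smith normal form diag(1,1,1).

Reading off H_k = ker ∂_k / im ∂_{k+1}:

  H_0: rank C_0 − rank ∂_1 = 4 − 3 = 1, and the invariant factors of ∂_1 are all 1, so H_0 = Z.
  H_1: rank ker ∂_1 − rank ∂_2 = (6 − 3) − 3 = 0, and the invariant factors of ∂_2 are all 1, so H_1 = 0.
  H_2: rank ker ∂_2 − rank ∂_3 = (4 − 3) − 0 = 1, and there is no ∂_3, so H_2 = Z.

As a check, the Euler characteristic is 4 − 6 + 4 = 2, which agrees with 1 − 0 + 1 = 2.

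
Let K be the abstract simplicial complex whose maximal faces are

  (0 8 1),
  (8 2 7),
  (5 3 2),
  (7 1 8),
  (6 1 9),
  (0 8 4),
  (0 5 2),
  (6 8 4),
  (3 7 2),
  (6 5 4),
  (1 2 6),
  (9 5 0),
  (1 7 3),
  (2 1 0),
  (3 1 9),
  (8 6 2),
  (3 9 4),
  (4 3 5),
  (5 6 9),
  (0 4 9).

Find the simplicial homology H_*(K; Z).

Take the total order 0 < 1 < 2 < 3 < 4 < 5 < 6 < 7 < 8 < 9 on the vertex set. Then K (dimension 2) consists of the simplices:

  0-simplices (10): [0], [1], [2], [3], [4], [5], [6], [7], [8], [9]
  1-simplices (30): (30 of them)
  2-simplices (20): (20 of them)

so the chain groups are C_0 ≅ Z^10, C_1 ≅ Z^30, C_2 ≅ Z^20.

∂_1: C_1 → C_0 sends each edge [p,q] (with p < q) to q − p. For instance
  ∂[2,5] = [5] − [2].
The 10×30 boundary matrix has rank 9 and Smith normal form diag(1,1,1,1,1,1,1,1,1).

∂_2: C_2 → C_1 sends each 2-simplex [p,q,r] to [q,r] − [p,r] + [p,q]. For instance
  ∂[1,3,7] = [3,7] − [1,7] + [1,3],
  ∂[0,5,9] = [5,9] − [0,9] + [0,5].
The resulting 30×20 matrix has rank 20, and its Smith normal form has invariant factors (1,1,1,1,1,1,1,1,1,1,1,1,1,1,1,1,1,1,1,2).

Computing H_k = (kernel of ∂_k) / (image of ∂_{k+1}):

  H_0: rank C_0 − rank ∂_1 = 10 − 9 = 1, and the invariant factors of ∂_1 are all 1, so H_0 ≅ Z.
  H_1: rank ker ∂_1 − rank ∂_2 = (30 − 9) − 20 = 1, and ∂_2 has invariant factor 2 > 1, so H_1 ≅ Z ⊕ Z_2.
  H_2: rank ker ∂_2 − rank ∂_3 = (20 − 20) − 0 = 0, and there is no ∂_3, so H_2 ≅ 0.

H_0 = Z,  H_1 = Z ⊕ Z_2,  H_2 = 0.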